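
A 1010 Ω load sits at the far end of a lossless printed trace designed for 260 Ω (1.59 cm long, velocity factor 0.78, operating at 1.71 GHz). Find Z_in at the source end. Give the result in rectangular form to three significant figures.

λ = v/f = 0.78·c / 1.71 GHz = 0.137 m
βl = 2π·l/λ = 2π × 0.116 = 41.8°
tan(βl) = tan(41.8°) = 0.895
Z_in = Z_0·(Z_L + jZ_0·tanβl)/(Z_0 + jZ_L·tanβl)
     = 260·(1010 + j233)/(260 + j904)

Z_in ≈ 139 − j251 Ω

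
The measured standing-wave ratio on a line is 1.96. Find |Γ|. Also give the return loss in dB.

|Γ| = (S − 1)/(S + 1) = (1.96 − 1)/(1.96 + 1) = 0.96/2.96
RL = −20·log₁₀|Γ| = −20·log₁₀(0.324)

|Γ| ≈ 0.324; return loss ≈ 9.78 dB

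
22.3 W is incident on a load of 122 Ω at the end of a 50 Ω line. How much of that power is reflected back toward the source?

P_reflected ≈ 3.91 W

Γ = (122 − 50)/(122 + 50) = 0.419
|Γ|² = 0.175
P_refl = |Γ|²·P_inc = 3.91 W, P_del = (1 − |Γ|²)·P_inc = 18.4 W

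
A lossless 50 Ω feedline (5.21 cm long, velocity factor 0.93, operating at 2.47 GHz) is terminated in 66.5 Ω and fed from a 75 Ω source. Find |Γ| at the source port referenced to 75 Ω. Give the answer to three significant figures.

λ = v/f = 0.93·c / 2.47 GHz = 0.113 m
βl = 2π·l/λ = 2π × 0.461 = 166°
tan(βl) = -0.248
Z_in = Z_0·(Z_L + jZ_0·tanβl)/(Z_0 + jZ_L·tanβl) = 63.7 + j8.61 Ω
Γ_s = (Z_in − Z_s)/(Z_in + Z_s) = (-11.3 + j8.61)/(139 + j8.61), |Γ_s| = 0.103

|Γ| ≈ 0.103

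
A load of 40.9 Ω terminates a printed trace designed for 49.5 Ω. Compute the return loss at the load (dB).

Γ = (40.9 − 49.5)/(40.9 + 49.5) = -0.0951
RL = −20·log₁₀|Γ| = −20·log₁₀(0.0951)

RL ≈ 20.4 dB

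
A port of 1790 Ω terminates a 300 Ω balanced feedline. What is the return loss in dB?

RL ≈ 2.94 dB

Γ = (1790 − 300)/(1790 + 300) = 0.713
RL = −20·log₁₀|Γ| = −20·log₁₀(0.713)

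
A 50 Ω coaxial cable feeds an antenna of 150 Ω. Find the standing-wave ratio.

VSWR ≈ 3

For a purely resistive load, VSWR = R_L/Z_0 or Z_0/R_L (whichever > 1) = 150/50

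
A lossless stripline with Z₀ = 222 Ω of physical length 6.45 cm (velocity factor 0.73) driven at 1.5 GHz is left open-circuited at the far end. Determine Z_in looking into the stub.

Z_in ≈ +j580 Ω

λ = v/f = 0.73·c / 1.5 GHz = 0.146 m
βl = 2π·l/λ = 2π × 0.442 = 159°
tan(βl) = -0.383
For an open-circuited stub, Z_in = −jZ_0·cot(βl) = −jZ_0/tan(βl)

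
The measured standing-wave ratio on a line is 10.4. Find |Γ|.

|Γ| ≈ 0.825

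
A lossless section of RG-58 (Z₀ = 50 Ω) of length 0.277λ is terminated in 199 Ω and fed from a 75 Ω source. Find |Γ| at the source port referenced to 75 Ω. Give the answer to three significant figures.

βl = 2π × 0.277 = 99.7°
tan(βl) = -5.84
Z_in = Z_0·(Z_L + jZ_0·tanβl)/(Z_0 + jZ_L·tanβl) = 12.9 + j8.01 Ω
Γ_s = (Z_in − Z_s)/(Z_in + Z_s) = (-62.1 + j8.01)/(87.9 + j8.01), |Γ_s| = 0.709

|Γ| ≈ 0.709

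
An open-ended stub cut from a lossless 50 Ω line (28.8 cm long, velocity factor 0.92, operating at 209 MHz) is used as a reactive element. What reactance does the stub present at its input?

λ = v/f = 0.92·c / 209 MHz = 1.32 m
βl = 2π·l/λ = 2π × 0.218 = 78.5°
tan(βl) = 4.92
For an open-ended stub, Z_in = −jZ_0·cot(βl) = −jZ_0/tan(βl)

X_in ≈ -10.2 Ω (capacitive)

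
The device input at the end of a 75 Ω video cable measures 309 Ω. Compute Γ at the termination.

Γ = 0.609

Γ = (Z_L − Z_0)/(Z_L + Z_0) = (309 − 75)/(309 + 75) = 234/384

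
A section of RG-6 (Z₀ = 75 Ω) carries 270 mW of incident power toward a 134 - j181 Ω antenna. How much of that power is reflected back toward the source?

|Γ| = |(59 − j181)/(209 − j181)| = 0.689
|Γ|² = 0.474
P_refl = |Γ|²·P_inc = 128 mW, P_del = (1 − |Γ|²)·P_inc = 142 mW

P_reflected ≈ 128 mW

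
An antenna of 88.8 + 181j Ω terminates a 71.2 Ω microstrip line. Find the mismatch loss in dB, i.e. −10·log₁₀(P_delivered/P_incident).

mismatch loss ≈ 3.63 dB

Γ = (17.6 + j181)/(160 + j181), |Γ| = 0.753
|Γ|² = 0.567, so P_del/P_inc = 1 − |Γ|² = 0.433
ML = −10·log₁₀(1 − |Γ|²)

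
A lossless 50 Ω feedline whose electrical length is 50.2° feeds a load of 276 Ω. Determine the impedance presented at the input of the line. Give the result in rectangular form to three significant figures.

Z_in ≈ 15 − j39.4 Ω

tan(βl) = tan(50.2°) = 1.2
Z_in = Z_0·(Z_L + jZ_0·tanβl)/(Z_0 + jZ_L·tanβl)
     = 50·(276 + j60)/(50 + j331)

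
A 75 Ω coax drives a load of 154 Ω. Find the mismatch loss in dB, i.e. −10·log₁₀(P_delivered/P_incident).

mismatch loss ≈ 0.55 dB

Γ = (154 − 75)/(154 + 75) = 0.345
|Γ|² = 0.119, so P_del/P_inc = 1 − |Γ|² = 0.881
ML = −10·log₁₀(1 − |Γ|²)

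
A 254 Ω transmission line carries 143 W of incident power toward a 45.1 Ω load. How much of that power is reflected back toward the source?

Γ = (45.1 − 254)/(45.1 + 254) = -0.698
|Γ|² = 0.488
P_refl = |Γ|²·P_inc = 69.8 W, P_del = (1 − |Γ|²)·P_inc = 73.2 W

P_reflected ≈ 69.8 W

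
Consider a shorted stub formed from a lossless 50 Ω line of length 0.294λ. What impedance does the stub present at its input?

βl = 2π × 0.294 = 106°
tan(βl) = -3.52
For a shorted stub, Z_in = jZ_0·tan(βl)

Z_in ≈ −j176 Ω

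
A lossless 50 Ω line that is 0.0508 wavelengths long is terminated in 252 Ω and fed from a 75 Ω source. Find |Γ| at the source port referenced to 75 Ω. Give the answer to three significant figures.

βl = 2π × 0.0508 = 18.3°
tan(βl) = 0.33
Z_in = Z_0·(Z_L + jZ_0·tanβl)/(Z_0 + jZ_L·tanβl) = 74.1 − j107 Ω
Γ_s = (Z_in − Z_s)/(Z_in + Z_s) = (-0.942 − j107)/(149 − j107), |Γ_s| = 0.583

|Γ| ≈ 0.583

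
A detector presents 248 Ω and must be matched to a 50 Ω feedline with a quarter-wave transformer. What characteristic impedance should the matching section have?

Z_qwt ≈ 111 Ω

Z_qwt = √(Z_0·R_L) = √(50 × 248) = √12400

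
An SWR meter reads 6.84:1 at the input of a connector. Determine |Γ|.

|Γ| = (S − 1)/(S + 1) = (6.84 − 1)/(6.84 + 1) = 5.84/7.84

|Γ| ≈ 0.745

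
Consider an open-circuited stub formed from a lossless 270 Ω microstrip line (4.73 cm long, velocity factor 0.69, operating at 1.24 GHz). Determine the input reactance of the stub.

λ = v/f = 0.69·c / 1.24 GHz = 0.167 m
βl = 2π·l/λ = 2π × 0.283 = 102°
tan(βl) = -4.7
For an open-circuited stub, Z_in = −jZ_0·cot(βl) = −jZ_0/tan(βl)

X_in ≈ 57.4 Ω (inductive)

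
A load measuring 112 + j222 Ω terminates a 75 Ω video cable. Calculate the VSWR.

Γ = (Z_L − Z_0)/(Z_L + Z_0) = (37 + j222)/(187 + j222)
|Γ| = 225/290 = 0.775
VSWR = (1 + |Γ|)/(1 − |Γ|) = 1.78/0.225

VSWR ≈ 7.9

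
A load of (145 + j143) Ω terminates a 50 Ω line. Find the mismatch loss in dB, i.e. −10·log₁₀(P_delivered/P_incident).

Γ = (95 + j143)/(195 + j143), |Γ| = 0.71
|Γ|² = 0.504, so P_del/P_inc = 1 − |Γ|² = 0.496
ML = −10·log₁₀(1 − |Γ|²)

mismatch loss ≈ 3.05 dB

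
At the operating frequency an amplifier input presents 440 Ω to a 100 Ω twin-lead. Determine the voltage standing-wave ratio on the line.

Γ = (440 − 100)/(440 + 100) = 0.63
VSWR = (1 + 0.63)/(1 − 0.63)

VSWR ≈ 4.4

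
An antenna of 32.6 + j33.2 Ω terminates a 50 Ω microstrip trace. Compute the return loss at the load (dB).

Γ = (-17.4 + j33.2)/(82.6 + j33.2), |Γ| = 0.421
RL = −20·log₁₀|Γ| = −20·log₁₀(0.421)

RL ≈ 7.51 dB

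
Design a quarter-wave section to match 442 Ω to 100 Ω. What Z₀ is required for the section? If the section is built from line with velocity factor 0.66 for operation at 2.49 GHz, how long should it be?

Z_qwt ≈ 210 Ω; length ≈ 1.99 cm

Z_qwt = √(Z_0·R_L) = √(100 × 442) = √44200
λ = 0.66·c/f = 0.0795 m, so l = λ/4 = 0.0199 m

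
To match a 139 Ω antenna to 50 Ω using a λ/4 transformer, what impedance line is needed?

Z_qwt = √(Z_0·R_L) = √(50 × 139) = √6950

Z_qwt ≈ 83.4 Ω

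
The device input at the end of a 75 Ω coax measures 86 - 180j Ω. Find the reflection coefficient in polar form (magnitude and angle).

Γ = (Z_L − Z_0)/(Z_L + Z_0) = (11 − j180)/(161 − j180)
|Γ| = 180/241 = 0.747

Γ ≈ 0.747 ∠ -38.3°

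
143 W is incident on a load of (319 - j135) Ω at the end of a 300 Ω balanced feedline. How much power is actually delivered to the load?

P_delivered ≈ 136 W

|Γ| = |(19 − j135)/(619 − j135)| = 0.215
|Γ|² = 0.0463
P_refl = |Γ|²·P_inc = 6.62 W, P_del = (1 − |Γ|²)·P_inc = 136 W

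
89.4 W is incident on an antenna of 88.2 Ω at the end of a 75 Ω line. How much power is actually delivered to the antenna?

P_delivered ≈ 88.8 W

Γ = (88.2 − 75)/(88.2 + 75) = 0.0809
|Γ|² = 0.00654
P_refl = |Γ|²·P_inc = 0.585 W, P_del = (1 − |Γ|²)·P_inc = 88.8 W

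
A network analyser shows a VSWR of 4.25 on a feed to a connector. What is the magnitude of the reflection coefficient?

|Γ| ≈ 0.619

|Γ| = (S − 1)/(S + 1) = (4.25 − 1)/(4.25 + 1) = 3.25/5.25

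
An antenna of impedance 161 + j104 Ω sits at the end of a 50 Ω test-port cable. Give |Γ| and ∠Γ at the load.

Γ ≈ 0.647 ∠ 16.9°

Γ = (Z_L − Z_0)/(Z_L + Z_0) = (111 + j104)/(211 + j104)
|Γ| = 152/235 = 0.647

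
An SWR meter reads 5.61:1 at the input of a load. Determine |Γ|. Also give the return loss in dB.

|Γ| = (S − 1)/(S + 1) = (5.61 − 1)/(5.61 + 1) = 4.61/6.61
RL = −20·log₁₀|Γ| = −20·log₁₀(0.697)

|Γ| ≈ 0.697; return loss ≈ 3.13 dB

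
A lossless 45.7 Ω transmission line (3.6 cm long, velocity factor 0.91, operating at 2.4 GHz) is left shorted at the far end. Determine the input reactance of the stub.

X_in ≈ -103 Ω (capacitive)

λ = v/f = 0.91·c / 2.4 GHz = 0.114 m
βl = 2π·l/λ = 2π × 0.316 = 114°
tan(βl) = -2.25
For a shorted stub, Z_in = jZ_0·tan(βl)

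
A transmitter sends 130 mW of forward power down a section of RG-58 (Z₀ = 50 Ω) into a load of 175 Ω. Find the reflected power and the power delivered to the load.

Γ = (175 − 50)/(175 + 50) = 0.556
|Γ|² = 0.309
P_refl = |Γ|²·P_inc = 40.1 mW, P_del = (1 − |Γ|²)·P_inc = 89.9 mW

P_reflected ≈ 40.1 mW; P_delivered ≈ 89.9 mW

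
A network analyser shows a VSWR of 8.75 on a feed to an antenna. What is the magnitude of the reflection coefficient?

|Γ| ≈ 0.795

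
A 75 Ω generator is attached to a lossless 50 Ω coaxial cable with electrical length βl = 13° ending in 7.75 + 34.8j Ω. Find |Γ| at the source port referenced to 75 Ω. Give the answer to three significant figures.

|Γ| ≈ 0.818

tan(βl) = 0.231
Z_in = Z_0·(Z_L + jZ_0·tanβl)/(Z_0 + jZ_L·tanβl) = 11.6 + j54.7 Ω
Γ_s = (Z_in − Z_s)/(Z_in + Z_s) = (-63.4 + j54.7)/(86.6 + j54.7), |Γ_s| = 0.818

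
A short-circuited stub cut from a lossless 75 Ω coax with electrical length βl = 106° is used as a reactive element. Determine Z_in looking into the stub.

Z_in ≈ −j262 Ω

tan(βl) = -3.49
For a short-circuited stub, Z_in = jZ_0·tan(βl)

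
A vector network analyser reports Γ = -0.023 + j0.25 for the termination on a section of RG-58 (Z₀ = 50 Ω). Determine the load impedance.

Z_L = Z_0·(1 + Γ)/(1 − Γ) = 50·(0.977 + j0.25)/(1.02 − j0.25)

Z_L ≈ 42.2 + j22.5 Ω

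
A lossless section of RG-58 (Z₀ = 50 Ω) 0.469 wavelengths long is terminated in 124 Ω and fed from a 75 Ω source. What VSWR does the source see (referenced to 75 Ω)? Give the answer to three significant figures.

VSWR ≈ 1.75

βl = 2π × 0.469 = 169°
tan(βl) = -0.197
Z_in = Z_0·(Z_L + jZ_0·tanβl)/(Z_0 + jZ_L·tanβl) = 104 + j41 Ω
Γ_s = (Z_in − Z_s)/(Z_in + Z_s) = (28.9 + j41)/(179 + j41), |Γ_s| = 0.273
VSWR = (1 + |Γ_s|)/(1 − |Γ_s|)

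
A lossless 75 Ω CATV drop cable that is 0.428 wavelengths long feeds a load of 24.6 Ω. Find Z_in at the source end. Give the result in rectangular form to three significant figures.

Z_in ≈ 29.7 − j31.7 Ω

βl = 2π × 0.428 = 154°
tan(βl) = tan(154°) = -0.486
Z_in = Z_0·(Z_L + jZ_0·tanβl)/(Z_0 + jZ_L·tanβl)
     = 75·(24.6 − j36.5)/(75 − j12)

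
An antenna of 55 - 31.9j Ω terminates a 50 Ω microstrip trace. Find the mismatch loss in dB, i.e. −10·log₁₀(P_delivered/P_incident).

Γ = (5 − j31.9)/(105 − j31.9), |Γ| = 0.294
|Γ|² = 0.0866, so P_del/P_inc = 1 − |Γ|² = 0.913
ML = −10·log₁₀(1 − |Γ|²)

mismatch loss ≈ 0.393 dB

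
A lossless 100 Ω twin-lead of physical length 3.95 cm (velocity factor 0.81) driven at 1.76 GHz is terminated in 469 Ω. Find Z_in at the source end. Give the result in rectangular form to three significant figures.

Z_in ≈ 22.4 + j22 Ω

λ = v/f = 0.81·c / 1.76 GHz = 0.138 m
βl = 2π·l/λ = 2π × 0.286 = 103°
tan(βl) = tan(103°) = -4.33
Z_in = Z_0·(Z_L + jZ_0·tanβl)/(Z_0 + jZ_L·tanβl)
     = 100·(469 − j433)/(100 − j2030)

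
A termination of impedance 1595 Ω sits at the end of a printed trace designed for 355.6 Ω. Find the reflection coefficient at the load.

Γ = 0.635

Γ = (Z_L − Z_0)/(Z_L + Z_0) = (1595 − 355.6)/(1595 + 355.6) = 1239/1951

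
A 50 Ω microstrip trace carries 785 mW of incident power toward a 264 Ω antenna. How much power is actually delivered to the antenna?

Γ = (264 − 50)/(264 + 50) = 0.682
|Γ|² = 0.464
P_refl = |Γ|²·P_inc = 365 mW, P_del = (1 − |Γ|²)·P_inc = 420 mW

P_delivered ≈ 420 mW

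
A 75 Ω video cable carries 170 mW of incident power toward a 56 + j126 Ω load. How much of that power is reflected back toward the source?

|Γ| = |(-19 + j126)/(131 + j126)| = 0.701
|Γ|² = 0.491
P_refl = |Γ|²·P_inc = 83.6 mW, P_del = (1 − |Γ|²)·P_inc = 86.4 mW

P_reflected ≈ 83.6 mW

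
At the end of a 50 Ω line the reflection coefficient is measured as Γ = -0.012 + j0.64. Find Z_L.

Z_L ≈ 20.6 + j44.6 Ω

Z_L = Z_0·(1 + Γ)/(1 − Γ) = 50·(0.988 + j0.64)/(1.01 − j0.64)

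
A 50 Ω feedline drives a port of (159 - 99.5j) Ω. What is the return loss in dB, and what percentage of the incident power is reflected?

Γ = (109 − j99.5)/(209 − j99.5), |Γ| = 0.638
RL = −20·log₁₀(0.638) = 3.91 dB
P_refl/P_inc = |Γ|² = 0.407

RL ≈ 3.91 dB; 40.7% of incident power reflected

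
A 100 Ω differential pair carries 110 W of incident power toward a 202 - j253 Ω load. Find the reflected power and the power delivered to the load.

|Γ| = |(102 − j253)/(302 − j253)| = 0.692
|Γ|² = 0.479
P_refl = |Γ|²·P_inc = 52.7 W, P_del = (1 − |Γ|²)·P_inc = 57.3 W

P_reflected ≈ 52.7 W; P_delivered ≈ 57.3 W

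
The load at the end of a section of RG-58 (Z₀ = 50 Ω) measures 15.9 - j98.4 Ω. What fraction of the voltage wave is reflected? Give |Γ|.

|Γ| ≈ 0.879

Γ = (Z_L − Z_0)/(Z_L + Z_0) = (-34.1 − j98.4)/(65.9 − j98.4)
|Γ| = 104/118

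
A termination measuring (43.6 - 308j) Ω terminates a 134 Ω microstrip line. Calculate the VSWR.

Γ = (Z_L − Z_0)/(Z_L + Z_0) = (-90.4 − j308)/(177.6 − j308)
|Γ| = 321/356 = 0.903
VSWR = (1 + |Γ|)/(1 − |Γ|) = 1.9/0.0972

VSWR ≈ 19.6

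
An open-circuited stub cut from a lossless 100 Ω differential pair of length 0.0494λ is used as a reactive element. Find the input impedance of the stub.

βl = 2π × 0.0494 = 17.8°
tan(βl) = 0.321
For an open-circuited stub, Z_in = −jZ_0·cot(βl) = −jZ_0/tan(βl)

Z_in ≈ −j312 Ω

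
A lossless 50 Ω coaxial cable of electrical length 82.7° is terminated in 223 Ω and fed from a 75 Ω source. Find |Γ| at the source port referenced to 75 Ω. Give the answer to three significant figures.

|Γ| ≈ 0.738

tan(βl) = 7.81
Z_in = Z_0·(Z_L + jZ_0·tanβl)/(Z_0 + jZ_L·tanβl) = 11.4 − j6.08 Ω
Γ_s = (Z_in − Z_s)/(Z_in + Z_s) = (-63.6 − j6.08)/(86.4 − j6.08), |Γ_s| = 0.738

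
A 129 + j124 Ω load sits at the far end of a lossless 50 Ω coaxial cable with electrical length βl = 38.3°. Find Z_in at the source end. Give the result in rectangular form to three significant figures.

tan(βl) = tan(38.3°) = 0.79
Z_in = Z_0·(Z_L + jZ_0·tanβl)/(Z_0 + jZ_L·tanβl)
     = 50·(129 + j163)/(-47.9 + j102)

Z_in ≈ 41.3 − j82.7 Ω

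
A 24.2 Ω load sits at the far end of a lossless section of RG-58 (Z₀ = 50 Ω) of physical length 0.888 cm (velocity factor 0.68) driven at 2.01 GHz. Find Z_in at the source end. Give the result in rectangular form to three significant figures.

Z_in ≈ 30.6 + j21.6 Ω

λ = v/f = 0.68·c / 2.01 GHz = 0.101 m
βl = 2π·l/λ = 2π × 0.0875 = 31.5°
tan(βl) = tan(31.5°) = 0.613
Z_in = Z_0·(Z_L + jZ_0·tanβl)/(Z_0 + jZ_L·tanβl)
     = 50·(24.2 + j30.6)/(50 + j14.8)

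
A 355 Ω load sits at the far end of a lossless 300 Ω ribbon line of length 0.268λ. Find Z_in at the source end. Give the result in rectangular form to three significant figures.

Z_in ≈ 254 + j9.65 Ω

βl = 2π × 0.268 = 96.5°
tan(βl) = tan(96.5°) = -8.8
Z_in = Z_0·(Z_L + jZ_0·tanβl)/(Z_0 + jZ_L·tanβl)
     = 300·(355 − j2640)/(300 − j3130)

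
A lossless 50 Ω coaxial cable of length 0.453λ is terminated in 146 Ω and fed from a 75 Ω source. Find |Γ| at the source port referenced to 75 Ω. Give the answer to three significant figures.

βl = 2π × 0.453 = 163°
tan(βl) = -0.304
Z_in = Z_0·(Z_L + jZ_0·tanβl)/(Z_0 + jZ_L·tanβl) = 89.2 + j64 Ω
Γ_s = (Z_in − Z_s)/(Z_in + Z_s) = (14.2 + j64)/(164 + j64), |Γ_s| = 0.372

|Γ| ≈ 0.372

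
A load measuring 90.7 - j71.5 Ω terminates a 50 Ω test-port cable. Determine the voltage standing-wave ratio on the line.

VSWR ≈ 3.18

Γ = (Z_L − Z_0)/(Z_L + Z_0) = (40.7 − j71.5)/(140.7 − j71.5)
|Γ| = 82.3/158 = 0.521
VSWR = (1 + |Γ|)/(1 − |Γ|) = 1.52/0.479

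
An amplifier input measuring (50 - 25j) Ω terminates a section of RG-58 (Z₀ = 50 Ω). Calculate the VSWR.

Γ = (Z_L − Z_0)/(Z_L + Z_0) = (0 − j25)/(100 − j25)
|Γ| = 25/103 = 0.243
VSWR = (1 + |Γ|)/(1 − |Γ|) = 1.24/0.757

VSWR ≈ 1.64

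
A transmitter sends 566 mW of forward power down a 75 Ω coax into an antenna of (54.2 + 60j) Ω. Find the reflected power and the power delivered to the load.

|Γ| = |(-20.8 + j60)/(129.2 + j60)| = 0.446
|Γ|² = 0.199
P_refl = |Γ|²·P_inc = 112 mW, P_del = (1 − |Γ|²)·P_inc = 454 mW

P_reflected ≈ 112 mW; P_delivered ≈ 454 mW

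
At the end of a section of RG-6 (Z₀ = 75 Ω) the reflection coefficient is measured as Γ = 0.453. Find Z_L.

Z_L = Z_0·(1 + Γ)/(1 − Γ) = 75·(1.45)/(0.547)

Z_L ≈ 199 Ω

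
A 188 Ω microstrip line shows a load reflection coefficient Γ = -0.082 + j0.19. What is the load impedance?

Z_L = Z_0·(1 + Γ)/(1 − Γ) = 188·(0.918 + j0.19)/(1.08 − j0.19)

Z_L ≈ 149 + j59.2 Ω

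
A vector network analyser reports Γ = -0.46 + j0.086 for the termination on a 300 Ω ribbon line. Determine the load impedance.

Z_L ≈ 110 + j24.1 Ω

Z_L = Z_0·(1 + Γ)/(1 − Γ) = 300·(0.54 + j0.086)/(1.46 − j0.086)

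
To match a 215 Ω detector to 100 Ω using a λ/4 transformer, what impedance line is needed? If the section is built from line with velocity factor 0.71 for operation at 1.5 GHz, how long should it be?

Z_qwt ≈ 147 Ω; length ≈ 3.55 cm

Z_qwt = √(Z_0·R_L) = √(100 × 215) = √21500
λ = 0.71·c/f = 0.142 m, so l = λ/4 = 0.0355 m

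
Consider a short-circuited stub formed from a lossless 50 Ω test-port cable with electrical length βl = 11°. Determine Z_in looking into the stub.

tan(βl) = 0.194
For a short-circuited stub, Z_in = jZ_0·tan(βl)

Z_in ≈ +j9.72 Ω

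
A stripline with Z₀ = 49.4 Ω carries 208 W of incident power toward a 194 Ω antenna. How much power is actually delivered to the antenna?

P_delivered ≈ 135 W

Γ = (194 − 49.4)/(194 + 49.4) = 0.594
|Γ|² = 0.353
P_refl = |Γ|²·P_inc = 73.4 W, P_del = (1 − |Γ|²)·P_inc = 135 W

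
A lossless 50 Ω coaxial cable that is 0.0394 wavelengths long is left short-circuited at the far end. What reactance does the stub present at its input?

βl = 2π × 0.0394 = 14.2°
tan(βl) = 0.253
For a short-circuited stub, Z_in = jZ_0·tan(βl)

X_in ≈ 12.6 Ω (inductive)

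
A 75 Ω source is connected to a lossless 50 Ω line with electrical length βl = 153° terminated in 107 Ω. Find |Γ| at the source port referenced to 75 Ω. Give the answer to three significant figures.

|Γ| ≈ 0.307

tan(βl) = -0.51
Z_in = Z_0·(Z_L + jZ_0·tanβl)/(Z_0 + jZ_L·tanβl) = 61.6 + j41.7 Ω
Γ_s = (Z_in − Z_s)/(Z_in + Z_s) = (-13.4 + j41.7)/(137 + j41.7), |Γ_s| = 0.307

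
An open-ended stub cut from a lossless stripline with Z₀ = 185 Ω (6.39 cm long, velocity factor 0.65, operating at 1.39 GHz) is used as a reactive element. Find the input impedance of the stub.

Z_in ≈ +j644 Ω

λ = v/f = 0.65·c / 1.39 GHz = 0.14 m
βl = 2π·l/λ = 2π × 0.455 = 164°
tan(βl) = -0.287
For an open-ended stub, Z_in = −jZ_0·cot(βl) = −jZ_0/tan(βl)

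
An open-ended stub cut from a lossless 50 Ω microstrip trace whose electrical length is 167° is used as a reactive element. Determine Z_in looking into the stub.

tan(βl) = -0.231
For an open-ended stub, Z_in = −jZ_0·cot(βl) = −jZ_0/tan(βl)

Z_in ≈ +j217 Ω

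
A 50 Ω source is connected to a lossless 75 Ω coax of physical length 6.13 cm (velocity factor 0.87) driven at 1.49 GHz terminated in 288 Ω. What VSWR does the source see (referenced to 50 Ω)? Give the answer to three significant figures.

VSWR ≈ 3.71

λ = v/f = 0.87·c / 1.49 GHz = 0.175 m
βl = 2π·l/λ = 2π × 0.35 = 126°
tan(βl) = -1.38
Z_in = Z_0·(Z_L + jZ_0·tanβl)/(Z_0 + jZ_L·tanβl) = 28.8 + j49 Ω
Γ_s = (Z_in − Z_s)/(Z_in + Z_s) = (-21.2 + j49)/(78.8 + j49), |Γ_s| = 0.575
VSWR = (1 + |Γ_s|)/(1 − |Γ_s|)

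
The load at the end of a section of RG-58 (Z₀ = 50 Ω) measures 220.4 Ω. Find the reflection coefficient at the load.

Γ = (Z_L − Z_0)/(Z_L + Z_0) = (220.4 − 50)/(220.4 + 50) = 170.4/270.4

Γ = 0.63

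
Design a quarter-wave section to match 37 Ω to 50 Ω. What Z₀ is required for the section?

Z_qwt ≈ 43 Ω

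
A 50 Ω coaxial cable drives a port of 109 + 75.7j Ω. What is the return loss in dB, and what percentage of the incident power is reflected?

Γ = (59 + j75.7)/(159 + j75.7), |Γ| = 0.545
RL = −20·log₁₀(0.545) = 5.27 dB
P_refl/P_inc = |Γ|² = 0.297

RL ≈ 5.27 dB; 29.7% of incident power reflected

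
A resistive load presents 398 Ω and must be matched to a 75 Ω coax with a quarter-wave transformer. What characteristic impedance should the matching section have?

Z_qwt = √(Z_0·R_L) = √(75 × 398) = √29850

Z_qwt ≈ 173 Ω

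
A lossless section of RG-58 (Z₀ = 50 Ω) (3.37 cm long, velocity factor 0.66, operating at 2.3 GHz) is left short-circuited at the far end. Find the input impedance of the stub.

Z_in ≈ −j40.6 Ω

λ = v/f = 0.66·c / 2.3 GHz = 0.0861 m
βl = 2π·l/λ = 2π × 0.391 = 141°
tan(βl) = -0.812
For a short-circuited stub, Z_in = jZ_0·tan(βl)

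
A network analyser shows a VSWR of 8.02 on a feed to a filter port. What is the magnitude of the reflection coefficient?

|Γ| ≈ 0.778

|Γ| = (S − 1)/(S + 1) = (8.02 − 1)/(8.02 + 1) = 7.02/9.02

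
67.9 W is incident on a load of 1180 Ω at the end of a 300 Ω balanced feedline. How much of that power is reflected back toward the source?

P_reflected ≈ 24 W

Γ = (1180 − 300)/(1180 + 300) = 0.595
|Γ|² = 0.354
P_refl = |Γ|²·P_inc = 24 W, P_del = (1 − |Γ|²)·P_inc = 43.9 W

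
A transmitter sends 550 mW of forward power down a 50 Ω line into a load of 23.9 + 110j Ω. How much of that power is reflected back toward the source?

|Γ| = |(-26.1 + j110)/(73.9 + j110)| = 0.853
|Γ|² = 0.728
P_refl = |Γ|²·P_inc = 400 mW, P_del = (1 − |Γ|²)·P_inc = 150 mW

P_reflected ≈ 400 mW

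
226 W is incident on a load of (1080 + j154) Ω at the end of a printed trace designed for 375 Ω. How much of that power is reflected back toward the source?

|Γ| = |(705 + j154)/(1455 + j154)| = 0.493
|Γ|² = 0.243
P_refl = |Γ|²·P_inc = 55 W, P_del = (1 − |Γ|²)·P_inc = 171 W

P_reflected ≈ 55 W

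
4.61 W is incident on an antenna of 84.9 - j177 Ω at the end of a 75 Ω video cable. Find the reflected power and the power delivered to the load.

P_reflected ≈ 2.55 W; P_delivered ≈ 2.06 W

|Γ| = |(9.9 − j177)/(159.9 − j177)| = 0.743
|Γ|² = 0.552
P_refl = |Γ|²·P_inc = 2.55 W, P_del = (1 − |Γ|²)·P_inc = 2.06 W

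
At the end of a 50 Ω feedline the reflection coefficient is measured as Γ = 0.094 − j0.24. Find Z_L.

Z_L = Z_0·(1 + Γ)/(1 − Γ) = 50·(1.09 − j0.24)/(0.906 + j0.24)

Z_L ≈ 53.1 − j27.3 Ω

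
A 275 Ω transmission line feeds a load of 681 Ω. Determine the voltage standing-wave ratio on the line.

Γ = (681 − 275)/(681 + 275) = 0.425
VSWR = (1 + 0.425)/(1 − 0.425)

VSWR ≈ 2.48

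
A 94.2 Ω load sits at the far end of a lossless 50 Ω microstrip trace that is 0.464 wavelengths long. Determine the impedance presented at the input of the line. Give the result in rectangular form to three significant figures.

Z_in ≈ 83.5 + j24.7 Ω

βl = 2π × 0.464 = 167°
tan(βl) = tan(167°) = -0.23
Z_in = Z_0·(Z_L + jZ_0·tanβl)/(Z_0 + jZ_L·tanβl)
     = 50·(94.2 − j11.5)/(50 − j21.7)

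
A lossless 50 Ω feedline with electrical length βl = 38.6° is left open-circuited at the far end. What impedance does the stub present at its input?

Z_in ≈ −j62.6 Ω

tan(βl) = 0.798
For an open-circuited stub, Z_in = −jZ_0·cot(βl) = −jZ_0/tan(βl)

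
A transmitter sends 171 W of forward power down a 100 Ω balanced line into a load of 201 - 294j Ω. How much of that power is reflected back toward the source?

|Γ| = |(101 − j294)/(301 − j294)| = 0.739
|Γ|² = 0.546
P_refl = |Γ|²·P_inc = 93.3 W, P_del = (1 − |Γ|²)·P_inc = 77.7 W

P_reflected ≈ 93.3 W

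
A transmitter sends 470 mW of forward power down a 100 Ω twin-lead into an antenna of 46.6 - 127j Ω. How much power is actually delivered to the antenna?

|Γ| = |(-53.4 − j127)/(146.6 − j127)| = 0.71
|Γ|² = 0.505
P_refl = |Γ|²·P_inc = 237 mW, P_del = (1 − |Γ|²)·P_inc = 233 mW

P_delivered ≈ 233 mW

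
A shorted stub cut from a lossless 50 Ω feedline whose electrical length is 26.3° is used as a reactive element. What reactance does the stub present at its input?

X_in ≈ 24.7 Ω (inductive)

tan(βl) = 0.494
For a shorted stub, Z_in = jZ_0·tan(βl)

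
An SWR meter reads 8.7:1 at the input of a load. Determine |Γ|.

|Γ| = (S − 1)/(S + 1) = (8.7 − 1)/(8.7 + 1) = 7.7/9.7

|Γ| ≈ 0.794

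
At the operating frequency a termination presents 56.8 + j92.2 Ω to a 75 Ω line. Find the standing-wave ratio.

Γ = (Z_L − Z_0)/(Z_L + Z_0) = (-18.2 + j92.2)/(131.8 + j92.2)
|Γ| = 94/161 = 0.584
VSWR = (1 + |Γ|)/(1 − |Γ|) = 1.58/0.416

VSWR ≈ 3.81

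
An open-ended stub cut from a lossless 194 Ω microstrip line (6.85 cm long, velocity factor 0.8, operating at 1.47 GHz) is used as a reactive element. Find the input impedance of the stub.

Z_in ≈ +j351 Ω

λ = v/f = 0.8·c / 1.47 GHz = 0.163 m
βl = 2π·l/λ = 2π × 0.42 = 151°
tan(βl) = -0.553
For an open-ended stub, Z_in = −jZ_0·cot(βl) = −jZ_0/tan(βl)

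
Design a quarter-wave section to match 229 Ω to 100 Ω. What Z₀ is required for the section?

Z_qwt = √(Z_0·R_L) = √(100 × 229) = √22900

Z_qwt ≈ 151 Ω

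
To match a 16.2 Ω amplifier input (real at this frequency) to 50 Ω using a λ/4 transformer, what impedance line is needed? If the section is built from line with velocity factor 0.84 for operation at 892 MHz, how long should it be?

Z_qwt = √(Z_0·R_L) = √(50 × 16.2) = √810
λ = 0.84·c/f = 0.283 m, so l = λ/4 = 0.0706 m

Z_qwt ≈ 28.5 Ω; length ≈ 7.06 cm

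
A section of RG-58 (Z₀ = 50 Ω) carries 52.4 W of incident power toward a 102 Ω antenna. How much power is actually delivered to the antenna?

Γ = (102 − 50)/(102 + 50) = 0.342
|Γ|² = 0.117
P_refl = |Γ|²·P_inc = 6.13 W, P_del = (1 − |Γ|²)·P_inc = 46.3 W

P_delivered ≈ 46.3 W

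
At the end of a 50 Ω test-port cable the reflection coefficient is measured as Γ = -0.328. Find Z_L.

Z_L = Z_0·(1 + Γ)/(1 − Γ) = 50·(0.672)/(1.33)

Z_L ≈ 25.3 Ω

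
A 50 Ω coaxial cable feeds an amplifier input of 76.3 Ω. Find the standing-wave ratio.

Γ = (76.3 − 50)/(76.3 + 50) = 0.208
VSWR = (1 + 0.208)/(1 − 0.208)

VSWR ≈ 1.53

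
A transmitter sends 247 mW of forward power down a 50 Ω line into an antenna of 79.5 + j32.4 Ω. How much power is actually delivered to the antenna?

|Γ| = |(29.5 + j32.4)/(129.5 + j32.4)| = 0.328
|Γ|² = 0.108
P_refl = |Γ|²·P_inc = 26.6 mW, P_del = (1 − |Γ|²)·P_inc = 220 mW

P_delivered ≈ 220 mW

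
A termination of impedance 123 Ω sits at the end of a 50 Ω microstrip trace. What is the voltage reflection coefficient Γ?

Γ = 0.422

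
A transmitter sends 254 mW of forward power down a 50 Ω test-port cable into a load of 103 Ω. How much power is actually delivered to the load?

P_delivered ≈ 224 mW

Γ = (103 − 50)/(103 + 50) = 0.346
|Γ|² = 0.12
P_refl = |Γ|²·P_inc = 30.5 mW, P_del = (1 − |Γ|²)·P_inc = 224 mW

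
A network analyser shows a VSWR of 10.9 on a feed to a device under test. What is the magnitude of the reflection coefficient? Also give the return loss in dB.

|Γ| ≈ 0.832; return loss ≈ 1.6 dB

|Γ| = (S − 1)/(S + 1) = (10.9 − 1)/(10.9 + 1) = 9.9/11.9
RL = −20·log₁₀|Γ| = −20·log₁₀(0.832)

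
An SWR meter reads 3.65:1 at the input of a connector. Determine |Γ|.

|Γ| = (S − 1)/(S + 1) = (3.65 − 1)/(3.65 + 1) = 2.65/4.65

|Γ| ≈ 0.57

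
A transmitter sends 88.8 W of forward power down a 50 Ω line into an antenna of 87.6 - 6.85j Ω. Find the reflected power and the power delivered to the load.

|Γ| = |(37.6 − j6.85)/(137.6 − j6.85)| = 0.277
|Γ|² = 0.077
P_refl = |Γ|²·P_inc = 6.83 W, P_del = (1 − |Γ|²)·P_inc = 82 W

P_reflected ≈ 6.83 W; P_delivered ≈ 82 W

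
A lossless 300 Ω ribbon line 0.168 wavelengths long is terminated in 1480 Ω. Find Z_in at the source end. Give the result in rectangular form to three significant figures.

Z_in ≈ 79.3 − j161 Ω

βl = 2π × 0.168 = 60.5°
tan(βl) = tan(60.5°) = 1.77
Z_in = Z_0·(Z_L + jZ_0·tanβl)/(Z_0 + jZ_L·tanβl)
     = 300·(1480 + j530)/(300 + j2610)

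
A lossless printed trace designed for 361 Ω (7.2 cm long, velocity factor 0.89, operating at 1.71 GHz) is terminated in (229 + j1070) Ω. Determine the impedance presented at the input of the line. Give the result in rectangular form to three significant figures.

Z_in ≈ 79.8 + j571 Ω

λ = v/f = 0.89·c / 1.71 GHz = 0.156 m
βl = 2π·l/λ = 2π × 0.461 = 166°
tan(βl) = tan(166°) = -0.249
Z_in = Z_0·(Z_L + jZ_0·tanβl)/(Z_0 + jZ_L·tanβl)
     = 361·(229 + j980)/(628 − j57.1)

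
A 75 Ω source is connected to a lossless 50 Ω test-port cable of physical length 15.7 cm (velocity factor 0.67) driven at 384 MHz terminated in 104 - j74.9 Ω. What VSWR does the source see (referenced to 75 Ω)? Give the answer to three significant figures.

VSWR ≈ 4.26

λ = v/f = 0.67·c / 384 MHz = 0.523 m
βl = 2π·l/λ = 2π × 0.3 = 108°
tan(βl) = -3.08
Z_in = Z_0·(Z_L + jZ_0·tanβl)/(Z_0 + jZ_L·tanβl) = 20.2 + j27.6 Ω
Γ_s = (Z_in − Z_s)/(Z_in + Z_s) = (-54.8 + j27.6)/(95.2 + j27.6), |Γ_s| = 0.62
VSWR = (1 + |Γ_s|)/(1 − |Γ_s|)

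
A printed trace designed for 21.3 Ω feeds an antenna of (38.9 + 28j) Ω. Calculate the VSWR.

Γ = (Z_L − Z_0)/(Z_L + Z_0) = (17.6 + j28)/(60.2 + j28)
|Γ| = 33.1/66.4 = 0.498
VSWR = (1 + |Γ|)/(1 − |Γ|) = 1.5/0.502

VSWR ≈ 2.99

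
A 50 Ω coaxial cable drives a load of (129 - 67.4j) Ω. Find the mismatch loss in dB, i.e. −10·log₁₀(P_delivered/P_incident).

Γ = (79 − j67.4)/(179 − j67.4), |Γ| = 0.543
|Γ|² = 0.295, so P_del/P_inc = 1 − |Γ|² = 0.705
ML = −10·log₁₀(1 − |Γ|²)

mismatch loss ≈ 1.52 dB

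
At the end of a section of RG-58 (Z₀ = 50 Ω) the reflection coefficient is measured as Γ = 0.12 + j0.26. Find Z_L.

Z_L = Z_0·(1 + Γ)/(1 − Γ) = 50·(1.12 + j0.26)/(0.88 − j0.26)

Z_L ≈ 54.5 + j30.9 Ω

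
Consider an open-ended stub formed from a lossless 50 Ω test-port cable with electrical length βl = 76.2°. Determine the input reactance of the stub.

X_in ≈ -12.3 Ω (capacitive)

tan(βl) = 4.07
For an open-ended stub, Z_in = −jZ_0·cot(βl) = −jZ_0/tan(βl)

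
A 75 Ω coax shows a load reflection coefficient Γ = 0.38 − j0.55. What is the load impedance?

Z_L = Z_0·(1 + Γ)/(1 − Γ) = 75·(1.38 − j0.55)/(0.62 + j0.55)

Z_L ≈ 60.4 − j120 Ω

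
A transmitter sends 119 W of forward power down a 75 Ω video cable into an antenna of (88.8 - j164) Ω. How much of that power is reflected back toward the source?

P_reflected ≈ 60 W

|Γ| = |(13.8 − j164)/(163.8 − j164)| = 0.71
|Γ|² = 0.504
P_refl = |Γ|²·P_inc = 60 W, P_del = (1 − |Γ|²)·P_inc = 59 W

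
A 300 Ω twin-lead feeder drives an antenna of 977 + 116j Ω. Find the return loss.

Γ = (677 + j116)/(1277 + j116), |Γ| = 0.536
RL = −20·log₁₀|Γ| = −20·log₁₀(0.536)

RL ≈ 5.42 dB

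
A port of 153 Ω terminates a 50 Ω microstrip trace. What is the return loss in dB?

RL ≈ 5.89 dB

Γ = (153 − 50)/(153 + 50) = 0.507
RL = −20·log₁₀|Γ| = −20·log₁₀(0.507)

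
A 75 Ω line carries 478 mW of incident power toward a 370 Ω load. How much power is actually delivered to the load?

P_delivered ≈ 268 mW

Γ = (370 − 75)/(370 + 75) = 0.663
|Γ|² = 0.439
P_refl = |Γ|²·P_inc = 210 mW, P_del = (1 − |Γ|²)·P_inc = 268 mW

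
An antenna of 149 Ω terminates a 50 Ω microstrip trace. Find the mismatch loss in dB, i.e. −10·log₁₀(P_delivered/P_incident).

mismatch loss ≈ 1.23 dB

Γ = (149 − 50)/(149 + 50) = 0.497
|Γ|² = 0.247, so P_del/P_inc = 1 − |Γ|² = 0.753
ML = −10·log₁₀(1 − |Γ|²)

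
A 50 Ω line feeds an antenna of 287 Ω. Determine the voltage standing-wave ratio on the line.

VSWR ≈ 5.74

For a purely resistive load, VSWR = R_L/Z_0 or Z_0/R_L (whichever > 1) = 287/50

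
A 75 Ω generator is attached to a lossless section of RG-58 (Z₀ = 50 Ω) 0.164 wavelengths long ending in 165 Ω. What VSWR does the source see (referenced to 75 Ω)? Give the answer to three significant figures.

βl = 2π × 0.164 = 59°
tan(βl) = 1.67
Z_in = Z_0·(Z_L + jZ_0·tanβl)/(Z_0 + jZ_L·tanβl) = 19.9 − j26.4 Ω
Γ_s = (Z_in − Z_s)/(Z_in + Z_s) = (-55.1 − j26.4)/(94.9 − j26.4), |Γ_s| = 0.619
VSWR = (1 + |Γ_s|)/(1 − |Γ_s|)

VSWR ≈ 4.26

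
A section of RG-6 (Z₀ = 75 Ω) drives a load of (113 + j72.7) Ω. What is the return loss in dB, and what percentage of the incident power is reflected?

Γ = (38 + j72.7)/(188 + j72.7), |Γ| = 0.407
RL = −20·log₁₀(0.407) = 7.81 dB
P_refl/P_inc = |Γ|² = 0.166

RL ≈ 7.81 dB; 16.6% of incident power reflected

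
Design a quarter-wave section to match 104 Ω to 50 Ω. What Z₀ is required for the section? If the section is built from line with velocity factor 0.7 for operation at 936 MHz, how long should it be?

Z_qwt = √(Z_0·R_L) = √(50 × 104) = √5200
λ = 0.7·c/f = 0.224 m, so l = λ/4 = 0.0561 m

Z_qwt ≈ 72.1 Ω; length ≈ 5.61 cm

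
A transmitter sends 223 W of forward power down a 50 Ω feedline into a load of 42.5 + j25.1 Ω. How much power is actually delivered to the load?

P_delivered ≈ 206 W

|Γ| = |(-7.5 + j25.1)/(92.5 + j25.1)| = 0.273
|Γ|² = 0.0747
P_refl = |Γ|²·P_inc = 16.7 W, P_del = (1 − |Γ|²)·P_inc = 206 W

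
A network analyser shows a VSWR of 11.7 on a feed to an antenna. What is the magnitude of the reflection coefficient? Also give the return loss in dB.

|Γ| ≈ 0.843; return loss ≈ 1.49 dB

|Γ| = (S − 1)/(S + 1) = (11.7 − 1)/(11.7 + 1) = 10.7/12.7
RL = −20·log₁₀|Γ| = −20·log₁₀(0.843)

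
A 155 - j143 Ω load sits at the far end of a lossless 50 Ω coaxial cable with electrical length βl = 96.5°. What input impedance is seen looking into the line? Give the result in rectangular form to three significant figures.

tan(βl) = tan(96.5°) = -8.78
Z_in = Z_0·(Z_L + jZ_0·tanβl)/(Z_0 + jZ_L·tanβl)
     = 50·(155 − j582)/(-1210 − j1360)

Z_in ≈ 9.15 + j13.8 Ω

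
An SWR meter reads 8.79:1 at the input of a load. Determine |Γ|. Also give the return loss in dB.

|Γ| ≈ 0.796; return loss ≈ 1.98 dB

|Γ| = (S − 1)/(S + 1) = (8.79 − 1)/(8.79 + 1) = 7.79/9.79
RL = −20·log₁₀|Γ| = −20·log₁₀(0.796)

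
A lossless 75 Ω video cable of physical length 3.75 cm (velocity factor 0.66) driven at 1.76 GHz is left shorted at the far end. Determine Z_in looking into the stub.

Z_in ≈ −j130 Ω

λ = v/f = 0.66·c / 1.76 GHz = 0.113 m
βl = 2π·l/λ = 2π × 0.333 = 120°
tan(βl) = -1.73
For a shorted stub, Z_in = jZ_0·tan(βl)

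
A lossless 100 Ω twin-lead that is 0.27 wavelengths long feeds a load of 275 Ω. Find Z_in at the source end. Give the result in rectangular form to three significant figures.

βl = 2π × 0.27 = 97.2°
tan(βl) = tan(97.2°) = -7.92
Z_in = Z_0·(Z_L + jZ_0·tanβl)/(Z_0 + jZ_L·tanβl)
     = 100·(275 − j792)/(100 − j2180)

Z_in ≈ 36.9 + j10.9 Ω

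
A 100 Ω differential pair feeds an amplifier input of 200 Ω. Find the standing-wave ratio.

Γ = (200 − 100)/(200 + 100) = 0.333
VSWR = (1 + 0.333)/(1 − 0.333)

VSWR ≈ 2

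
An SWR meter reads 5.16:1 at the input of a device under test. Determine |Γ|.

|Γ| ≈ 0.675

|Γ| = (S − 1)/(S + 1) = (5.16 − 1)/(5.16 + 1) = 4.16/6.16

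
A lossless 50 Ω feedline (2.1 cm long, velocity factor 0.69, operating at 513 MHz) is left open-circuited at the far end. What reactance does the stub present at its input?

X_in ≈ -147 Ω (capacitive)

λ = v/f = 0.69·c / 513 MHz = 0.404 m
βl = 2π·l/λ = 2π × 0.052 = 18.7°
tan(βl) = 0.339
For an open-circuited stub, Z_in = −jZ_0·cot(βl) = −jZ_0/tan(βl)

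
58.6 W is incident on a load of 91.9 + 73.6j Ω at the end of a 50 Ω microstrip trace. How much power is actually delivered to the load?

P_delivered ≈ 42.2 W

|Γ| = |(41.9 + j73.6)/(141.9 + j73.6)| = 0.53
|Γ|² = 0.281
P_refl = |Γ|²·P_inc = 16.4 W, P_del = (1 − |Γ|²)·P_inc = 42.2 W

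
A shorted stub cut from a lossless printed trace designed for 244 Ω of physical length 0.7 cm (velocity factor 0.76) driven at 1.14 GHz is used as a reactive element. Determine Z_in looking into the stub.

Z_in ≈ +j54.5 Ω

λ = v/f = 0.76·c / 1.14 GHz = 0.2 m
βl = 2π·l/λ = 2π × 0.035 = 12.6°
tan(βl) = 0.224
For a shorted stub, Z_in = jZ_0·tan(βl)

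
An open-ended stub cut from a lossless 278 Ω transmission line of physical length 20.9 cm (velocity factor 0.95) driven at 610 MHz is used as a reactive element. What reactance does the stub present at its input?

X_in ≈ 809 Ω (inductive)

λ = v/f = 0.95·c / 610 MHz = 0.467 m
βl = 2π·l/λ = 2π × 0.447 = 161°
tan(βl) = -0.344
For an open-ended stub, Z_in = −jZ_0·cot(βl) = −jZ_0/tan(βl)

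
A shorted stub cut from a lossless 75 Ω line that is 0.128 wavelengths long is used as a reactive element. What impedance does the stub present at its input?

βl = 2π × 0.128 = 46.1°
tan(βl) = 1.04
For a shorted stub, Z_in = jZ_0·tan(βl)

Z_in ≈ +j77.9 Ω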